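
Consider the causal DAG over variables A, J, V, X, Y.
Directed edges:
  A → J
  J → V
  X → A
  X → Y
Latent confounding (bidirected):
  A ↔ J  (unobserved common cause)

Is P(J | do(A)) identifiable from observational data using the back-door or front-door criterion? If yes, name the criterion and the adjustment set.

desc(A)\{A}={J,V}; candidates ⊆ {X,Y}.
A↔J: latent back-door arc(s) into A.
size 0: {}; under {} A still reaches {J,V,X,Y} ∋ J.
size 1: {X}, {Y}; under {X} A still reaches {J,V} ∋ J.
size 2: {X,Y}; under {X,Y} A still reaches {J,V} ∋ J.
A↔J cannot be blocked by any observed set — no back-door set.
No mediator lies on a directed A→…→J path.
Neither criterion identifies P(J|do(A)) in this graph.

P(J|do(A)): not identifiable (no BD/FD set).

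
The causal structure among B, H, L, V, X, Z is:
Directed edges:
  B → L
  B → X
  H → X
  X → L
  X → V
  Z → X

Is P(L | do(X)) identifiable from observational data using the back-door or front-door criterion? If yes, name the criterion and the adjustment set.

desc(X)\{X}={L,V}; candidates ⊆ {B,H,Z}.
size 0: {}; under {} X still reaches {B,H,L,Z} ∋ L.
{B}: X⊥L given {B} in G with X→· removed — back-door holds.
P(L|do(X)) = Σ_{B} P(L|X,B)·P(B).

P(L|do(X)): backdoor, adjust for {B}.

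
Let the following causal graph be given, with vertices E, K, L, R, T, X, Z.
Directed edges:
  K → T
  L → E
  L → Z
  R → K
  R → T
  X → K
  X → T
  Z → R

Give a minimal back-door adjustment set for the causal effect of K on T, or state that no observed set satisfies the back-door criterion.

desc(K)\{K}={T}; candidates ⊆ {E,L,R,X,Z}.
size 0: {}; under {} K still reaches {E,L,R,T,X,Z} ∋ T.
size 1: {E}, {L}, {R} …(+2); under {E} K still reaches {L,R,T,X,Z} ∋ T.
{R,X}: K⊥T given {R,X} in G with K→· removed — back-door holds.

K→T: minimal back-door set {R, X}.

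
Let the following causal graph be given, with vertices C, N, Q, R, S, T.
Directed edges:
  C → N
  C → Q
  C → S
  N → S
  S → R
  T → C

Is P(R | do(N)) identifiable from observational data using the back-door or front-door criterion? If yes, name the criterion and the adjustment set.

P(R|do(N)): backdoor, adjust for {C}.

desc(N)\{N}={R,S}; candidates ⊆ {C,Q,T}.
size 0: {}; under {} N still reaches {C,Q,R,S,T} ∋ R.
{C}: N⊥R given {C} in G with N→· removed — back-door holds.
P(R|do(N)) = Σ_{C} P(R|N,C)·P(C).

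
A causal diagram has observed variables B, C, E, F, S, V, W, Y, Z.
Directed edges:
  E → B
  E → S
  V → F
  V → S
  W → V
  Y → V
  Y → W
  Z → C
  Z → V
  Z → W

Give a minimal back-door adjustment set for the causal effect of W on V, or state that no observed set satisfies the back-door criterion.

desc(W)\{W}={F,S,V}; candidates ⊆ {B,C,E,Y,Z}.
size 0: {}; under {} W still reaches {C,F,S,V,Y,Z} ∋ V.
size 1: {B}, {C}, {E} …(+2); under {B} W still reaches {C,F,S,V,Y,Z} ∋ V.
{Y,Z}: W⊥V given {Y,Z} in G with W→· removed — back-door holds.

W→V: minimal back-door set {Y, Z}.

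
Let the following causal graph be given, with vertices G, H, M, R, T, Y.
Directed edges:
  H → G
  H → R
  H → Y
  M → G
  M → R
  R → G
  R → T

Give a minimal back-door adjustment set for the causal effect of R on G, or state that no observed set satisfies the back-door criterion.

R→G: minimal back-door set {H, M}.

desc(R)\{R}={G,T}; candidates ⊆ {H,M,Y}.
size 0: {}; under {} R still reaches {G,H,M,Y} ∋ G.
size 1: {H}, {M}, {Y}; under {H} R still reaches {G,M} ∋ G.
{H,M}: R⊥G given {H,M} in G with R→· removed — back-door holds.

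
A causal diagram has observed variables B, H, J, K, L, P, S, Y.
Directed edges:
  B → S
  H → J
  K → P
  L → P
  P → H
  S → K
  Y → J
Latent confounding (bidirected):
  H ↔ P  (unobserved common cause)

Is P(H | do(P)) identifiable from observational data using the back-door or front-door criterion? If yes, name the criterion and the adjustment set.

P(H|do(P)): not identifiable (no BD/FD set).

desc(P)\{P}={H,J}; candidates ⊆ {B,K,L,S,Y}.
P↔H: latent back-door arc(s) into P.
size 0: {}; under {} P still reaches {B,H,J,K,L,S} ∋ H.
size 1: {B}, {K}, {L} …(+2); under {B} P still reaches {H,J,K,L,S} ∋ H.
size 2: {B,K}, {B,L}, {B,S} …(+7); under {B,K} P still reaches {H,J,L} ∋ H.
P↔H cannot be blocked by any observed set — no back-door set.
No mediator lies on a directed P→…→H path.
Neither criterion identifies P(H|do(P)) in this graph.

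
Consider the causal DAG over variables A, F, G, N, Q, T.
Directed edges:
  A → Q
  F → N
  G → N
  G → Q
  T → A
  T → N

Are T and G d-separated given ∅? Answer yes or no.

Bayes-Ball from T | ∅ reaches {A,N,Q}.
G ∉ reach(T|∅) ⇒ T ⊥ G | ∅.

Yes — T ⊥ G | ∅.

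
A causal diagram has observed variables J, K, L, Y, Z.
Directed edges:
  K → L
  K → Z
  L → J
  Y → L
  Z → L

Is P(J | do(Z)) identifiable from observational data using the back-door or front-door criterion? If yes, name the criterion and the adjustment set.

P(J|do(Z)): backdoor, adjust for {K}.

desc(Z)\{Z}={J,L}; candidates ⊆ {K,Y}.
size 0: {}; under {} Z still reaches {J,K,L} ∋ J.
{K}: Z⊥J given {K} in G with Z→· removed — back-door holds.
P(J|do(Z)) = Σ_{K} P(J|Z,K)·P(K).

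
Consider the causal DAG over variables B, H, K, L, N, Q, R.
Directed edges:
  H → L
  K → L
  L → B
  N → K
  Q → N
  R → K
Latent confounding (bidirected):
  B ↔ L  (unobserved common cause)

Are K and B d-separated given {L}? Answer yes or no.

No — K and B are d-connected given {L}.

Bayes-Ball from K | {L} reaches {B,H,N,Q,R}.
B ∈ reach(K|{L}) ⇒ K ⊥̸ B | {L}.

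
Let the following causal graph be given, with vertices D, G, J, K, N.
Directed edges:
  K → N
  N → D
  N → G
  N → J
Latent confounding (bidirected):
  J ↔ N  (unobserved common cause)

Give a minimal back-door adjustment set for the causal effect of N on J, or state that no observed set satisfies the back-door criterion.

N→J: no observed back-door set.

desc(N)\{N}={D,G,J}; candidates ⊆ {K}.
N↔J: latent back-door arc(s) into N.
size 0: {}; under {} N still reaches {J,K} ∋ J.
size 1: {K}; under {K} N still reaches {J} ∋ J.
N↔J cannot be blocked by any observed set — no back-door set.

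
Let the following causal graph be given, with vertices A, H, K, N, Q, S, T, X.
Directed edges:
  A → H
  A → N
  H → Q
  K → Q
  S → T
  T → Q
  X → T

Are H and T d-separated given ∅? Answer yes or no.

Bayes-Ball from H | ∅ reaches {A,N,Q}.
T ∉ reach(H|∅) ⇒ H ⊥ T | ∅.

Yes — H ⊥ T | ∅.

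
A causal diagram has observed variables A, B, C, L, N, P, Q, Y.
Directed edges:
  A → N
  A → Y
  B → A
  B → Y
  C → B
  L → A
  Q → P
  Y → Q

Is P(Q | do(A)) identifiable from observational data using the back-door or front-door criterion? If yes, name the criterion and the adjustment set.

desc(A)\{A}={N,P,Q,Y}; candidates ⊆ {B,C,L}.
size 0: {}; under {} A still reaches {B,C,L,P,Q,Y} ∋ Q.
{B}: A⊥Q given {B} in G with A→· removed — back-door holds.
P(Q|do(A)) = Σ_{B} P(Q|A,B)·P(B).

P(Q|do(A)): backdoor, adjust for {B}.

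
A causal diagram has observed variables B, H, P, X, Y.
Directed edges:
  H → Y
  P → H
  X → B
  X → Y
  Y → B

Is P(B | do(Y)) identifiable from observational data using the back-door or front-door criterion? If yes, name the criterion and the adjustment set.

desc(Y)\{Y}={B}; candidates ⊆ {H,P,X}.
size 0: {}; under {} Y still reaches {B,H,P,X} ∋ B.
{X}: Y⊥B given {X} in G with Y→· removed — back-door holds.
P(B|do(Y)) = Σ_{X} P(B|Y,X)·P(X).

P(B|do(Y)): backdoor, adjust for {X}.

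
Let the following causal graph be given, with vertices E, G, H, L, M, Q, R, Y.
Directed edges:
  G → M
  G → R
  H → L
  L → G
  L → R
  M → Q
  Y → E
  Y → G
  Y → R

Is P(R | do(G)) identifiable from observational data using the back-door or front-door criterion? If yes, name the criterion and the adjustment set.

desc(G)\{G}={M,Q,R}; candidates ⊆ {E,H,L,Y}.
size 0: {}; under {} G still reaches {E,H,L,R,Y} ∋ R.
size 1: {E}, {H}, {L} …(+1); under {E} G still reaches {H,L,R,Y} ∋ R.
{L,Y}: G⊥R given {L,Y} in G with G→· removed — back-door holds.
P(R|do(G)) = Σ_{L,Y} P(R|G,L,Y)·P(L,Y).

P(R|do(G)): backdoor, adjust for {L, Y}.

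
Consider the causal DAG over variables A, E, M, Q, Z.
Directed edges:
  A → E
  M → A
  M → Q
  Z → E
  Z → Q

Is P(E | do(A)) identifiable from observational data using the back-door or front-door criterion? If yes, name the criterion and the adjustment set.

P(E|do(A)): backdoor, adjust for ∅.

desc(A)\{A}={E}; candidates ⊆ {M,Q,Z}.
∅: A⊥E given ∅ in G with A→· removed — back-door holds.
P(E|do(A)) = P(E|A) — no adjustment needed.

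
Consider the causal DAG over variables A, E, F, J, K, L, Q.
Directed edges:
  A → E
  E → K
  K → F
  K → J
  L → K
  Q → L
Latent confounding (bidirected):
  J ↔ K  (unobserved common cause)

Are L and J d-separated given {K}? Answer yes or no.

Bayes-Ball from L | {K} reaches {A,E,J,Q}.
J ∈ reach(L|{K}) ⇒ L ⊥̸ J | {K}.

No — L and J are d-connected given {K}.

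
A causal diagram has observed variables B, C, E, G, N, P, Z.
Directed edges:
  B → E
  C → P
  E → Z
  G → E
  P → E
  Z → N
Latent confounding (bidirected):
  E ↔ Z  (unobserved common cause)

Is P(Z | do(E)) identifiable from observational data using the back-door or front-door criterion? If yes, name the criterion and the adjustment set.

desc(E)\{E}={N,Z}; candidates ⊆ {B,C,G,P}.
E↔Z: latent back-door arc(s) into E.
size 0: {}; under {} E still reaches {B,C,G,N,P,Z} ∋ Z.
size 1: {B}, {C}, {G} …(+1); under {B} E still reaches {C,G,N,P,Z} ∋ Z.
size 2: {B,C}, {B,G}, {B,P} …(+3); under {B,C} E still reaches {G,N,P,Z} ∋ Z.
E↔Z cannot be blocked by any observed set — no back-door set.
No mediator lies on a directed E→…→Z path.
Neither criterion identifies P(Z|do(E)) in this graph.

P(Z|do(E)): not identifiable (no BD/FD set).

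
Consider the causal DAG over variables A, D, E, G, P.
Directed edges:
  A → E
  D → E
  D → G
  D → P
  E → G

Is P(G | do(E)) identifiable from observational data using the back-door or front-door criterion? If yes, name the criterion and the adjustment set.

desc(E)\{E}={G}; candidates ⊆ {A,D,P}.
size 0: {}; under {} E still reaches {A,D,G,P} ∋ G.
{D}: E⊥G given {D} in G with E→· removed — back-door holds.
P(G|do(E)) = Σ_{D} P(G|E,D)·P(D).

P(G|do(E)): backdoor, adjust for {D}.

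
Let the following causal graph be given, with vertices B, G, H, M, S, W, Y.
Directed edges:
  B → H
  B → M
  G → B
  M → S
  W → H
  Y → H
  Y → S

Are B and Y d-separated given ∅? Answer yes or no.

Yes — B ⊥ Y | ∅.

Bayes-Ball from B | ∅ reaches {G,H,M,S}.
Y ∉ reach(B|∅) ⇒ B ⊥ Y | ∅.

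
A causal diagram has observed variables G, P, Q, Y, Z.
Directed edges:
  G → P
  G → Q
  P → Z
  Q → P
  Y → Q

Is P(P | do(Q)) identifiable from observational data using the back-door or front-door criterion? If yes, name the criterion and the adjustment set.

desc(Q)\{Q}={P,Z}; candidates ⊆ {G,Y}.
size 0: {}; under {} Q still reaches {G,P,Y,Z} ∋ P.
{G}: Q⊥P given {G} in G with Q→· removed — back-door holds.
P(P|do(Q)) = Σ_{G} P(P|Q,G)·P(G).

P(P|do(Q)): backdoor, adjust for {G}.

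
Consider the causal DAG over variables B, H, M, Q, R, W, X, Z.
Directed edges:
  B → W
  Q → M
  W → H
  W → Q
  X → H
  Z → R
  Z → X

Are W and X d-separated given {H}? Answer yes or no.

No — W and X are d-connected given {H}.

Bayes-Ball from W | {H} reaches {B,M,Q,R,X,Z}.
X ∈ reach(W|{H}) ⇒ W ⊥̸ X | {H}.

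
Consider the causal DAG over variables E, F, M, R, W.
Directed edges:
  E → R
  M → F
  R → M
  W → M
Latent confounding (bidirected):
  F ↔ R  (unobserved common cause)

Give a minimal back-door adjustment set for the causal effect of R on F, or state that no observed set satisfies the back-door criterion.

R→F: no observed back-door set.

desc(R)\{R}={F,M}; candidates ⊆ {E,W}.
R↔F: latent back-door arc(s) into R.
size 0: {}; under {} R still reaches {E,F} ∋ F.
size 1: {E}, {W}; under {E} R still reaches {F} ∋ F.
size 2: {E,W}; under {E,W} R still reaches {F} ∋ F.
R↔F cannot be blocked by any observed set — no back-door set.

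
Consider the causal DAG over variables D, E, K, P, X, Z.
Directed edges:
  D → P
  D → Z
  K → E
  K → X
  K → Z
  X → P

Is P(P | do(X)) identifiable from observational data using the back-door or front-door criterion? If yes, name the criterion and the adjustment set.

desc(X)\{X}={P}; candidates ⊆ {D,E,K,Z}.
∅: X⊥P given ∅ in G with X→· removed — back-door holds.
P(P|do(X)) = P(P|X) — no adjustment needed.

P(P|do(X)): backdoor, adjust for ∅.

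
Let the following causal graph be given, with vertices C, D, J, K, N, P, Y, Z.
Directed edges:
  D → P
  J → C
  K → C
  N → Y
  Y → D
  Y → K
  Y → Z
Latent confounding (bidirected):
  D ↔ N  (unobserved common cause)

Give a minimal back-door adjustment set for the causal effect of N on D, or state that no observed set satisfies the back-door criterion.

desc(N)\{N}={C,D,K,P,Y,Z}; candidates ⊆ {J}.
N↔D: latent back-door arc(s) into N.
size 0: {}; under {} N still reaches {D,P} ∋ D.
size 1: {J}; under {J} N still reaches {D,P} ∋ D.
N↔D cannot be blocked by any observed set — no back-door set.

N→D: no observed back-door set.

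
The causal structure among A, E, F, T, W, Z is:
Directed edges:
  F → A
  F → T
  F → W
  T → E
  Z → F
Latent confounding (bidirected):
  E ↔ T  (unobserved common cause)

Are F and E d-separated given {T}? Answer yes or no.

No — F and E are d-connected given {T}.

Bayes-Ball from F | {T} reaches {A,E,W,Z}.
E ∈ reach(F|{T}) ⇒ F ⊥̸ E | {T}.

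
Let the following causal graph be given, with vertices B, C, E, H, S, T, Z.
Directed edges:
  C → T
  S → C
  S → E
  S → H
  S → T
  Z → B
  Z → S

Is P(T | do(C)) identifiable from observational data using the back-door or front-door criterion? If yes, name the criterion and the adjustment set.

desc(C)\{C}={T}; candidates ⊆ {B,E,H,S,Z}.
size 0: {}; under {} C still reaches {B,E,H,S,T,Z} ∋ T.
{S}: C⊥T given {S} in G with C→· removed — back-door holds.
P(T|do(C)) = Σ_{S} P(T|C,S)·P(S).

P(T|do(C)): backdoor, adjust for {S}.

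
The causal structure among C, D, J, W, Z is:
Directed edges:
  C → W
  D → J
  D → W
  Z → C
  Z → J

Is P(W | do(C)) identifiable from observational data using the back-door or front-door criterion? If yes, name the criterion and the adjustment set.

desc(C)\{C}={W}; candidates ⊆ {D,J,Z}.
∅: C⊥W given ∅ in G with C→· removed — back-door holds.
P(W|do(C)) = P(W|C) — no adjustment needed.

P(W|do(C)): backdoor, adjust for ∅.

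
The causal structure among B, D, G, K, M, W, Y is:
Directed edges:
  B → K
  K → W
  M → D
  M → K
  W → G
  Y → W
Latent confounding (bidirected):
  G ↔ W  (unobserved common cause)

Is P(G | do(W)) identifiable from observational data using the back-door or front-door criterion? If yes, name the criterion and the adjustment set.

P(G|do(W)): not identifiable (no BD/FD set).

desc(W)\{W}={G}; candidates ⊆ {B,D,K,M,Y}.
W↔G: latent back-door arc(s) into W.
size 0: {}; under {} W still reaches {B,D,G,K,M,Y} ∋ G.
size 1: {B}, {D}, {K} …(+2); under {B} W still reaches {D,G,K,M,Y} ∋ G.
size 2: {B,D}, {B,K}, {B,M} …(+7); under {B,D} W still reaches {G,K,M,Y} ∋ G.
W↔G cannot be blocked by any observed set — no back-door set.
No mediator lies on a directed W→…→G path.
Neither criterion identifies P(G|do(W)) in this graph.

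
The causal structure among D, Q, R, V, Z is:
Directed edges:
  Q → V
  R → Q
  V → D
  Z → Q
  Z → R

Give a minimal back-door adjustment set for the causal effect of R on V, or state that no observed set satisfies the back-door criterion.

desc(R)\{R}={D,Q,V}; candidates ⊆ {Z}.
size 0: {}; under {} R still reaches {D,Q,V,Z} ∋ V.
{Z}: R⊥V given {Z} in G with R→· removed — back-door holds.

R→V: minimal back-door set {Z}.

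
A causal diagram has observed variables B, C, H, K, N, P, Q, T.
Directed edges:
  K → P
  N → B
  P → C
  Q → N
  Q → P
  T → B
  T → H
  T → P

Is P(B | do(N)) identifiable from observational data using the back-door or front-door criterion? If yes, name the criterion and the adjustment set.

desc(N)\{N}={B}; candidates ⊆ {C,H,K,P,Q,T}.
∅: N⊥B given ∅ in G with N→· removed — back-door holds.
P(B|do(N)) = P(B|N) — no adjustment needed.

P(B|do(N)): backdoor, adjust for ∅.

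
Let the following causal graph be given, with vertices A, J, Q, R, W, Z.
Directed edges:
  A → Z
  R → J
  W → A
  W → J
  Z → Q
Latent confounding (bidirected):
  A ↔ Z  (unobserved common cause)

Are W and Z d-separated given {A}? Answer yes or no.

No — W and Z are d-connected given {A}.

Bayes-Ball from W | {A} reaches {J,Q,Z}.
Z ∈ reach(W|{A}) ⇒ W ⊥̸ Z | {A}.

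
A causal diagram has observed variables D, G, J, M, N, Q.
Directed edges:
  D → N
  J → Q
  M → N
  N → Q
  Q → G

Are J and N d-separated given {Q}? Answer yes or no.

No — J and N are d-connected given {Q}.

Bayes-Ball from J | {Q} reaches {D,M,N}.
N ∈ reach(J|{Q}) ⇒ J ⊥̸ N | {Q}.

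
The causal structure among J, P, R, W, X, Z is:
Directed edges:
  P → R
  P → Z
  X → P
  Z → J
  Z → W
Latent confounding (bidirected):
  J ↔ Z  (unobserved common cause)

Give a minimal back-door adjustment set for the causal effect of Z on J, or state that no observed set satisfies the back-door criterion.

Z→J: no observed back-door set.

desc(Z)\{Z}={J,W}; candidates ⊆ {P,R,X}.
Z↔J: latent back-door arc(s) into Z.
size 0: {}; under {} Z still reaches {J,P,R,X} ∋ J.
size 1: {P}, {R}, {X}; under {P} Z still reaches {J} ∋ J.
size 2: {P,R}, {P,X}, {R,X}; under {P,R} Z still reaches {J} ∋ J.
Z↔J cannot be blocked by any observed set — no back-door set.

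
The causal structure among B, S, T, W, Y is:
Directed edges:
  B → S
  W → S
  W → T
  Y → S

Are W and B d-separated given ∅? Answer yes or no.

Bayes-Ball from W | ∅ reaches {S,T}.
B ∉ reach(W|∅) ⇒ W ⊥ B | ∅.

Yes — W ⊥ B | ∅.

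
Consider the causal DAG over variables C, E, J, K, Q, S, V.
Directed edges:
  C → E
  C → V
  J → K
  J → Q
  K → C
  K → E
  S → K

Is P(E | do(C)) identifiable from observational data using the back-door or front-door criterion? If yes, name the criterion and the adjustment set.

P(E|do(C)): backdoor, adjust for {K}.

desc(C)\{C}={E,V}; candidates ⊆ {J,K,Q,S}.
size 0: {}; under {} C still reaches {E,J,K,Q,S} ∋ E.
{K}: C⊥E given {K} in G with C→· removed — back-door holds.
P(E|do(C)) = Σ_{K} P(E|C,K)·P(K).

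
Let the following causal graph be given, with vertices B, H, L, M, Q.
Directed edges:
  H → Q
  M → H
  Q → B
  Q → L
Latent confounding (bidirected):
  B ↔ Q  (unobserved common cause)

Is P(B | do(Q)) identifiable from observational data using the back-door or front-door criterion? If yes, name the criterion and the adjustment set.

P(B|do(Q)): not identifiable (no BD/FD set).

desc(Q)\{Q}={B,L}; candidates ⊆ {H,M}.
Q↔B: latent back-door arc(s) into Q.
size 0: {}; under {} Q still reaches {B,H,M} ∋ B.
size 1: {H}, {M}; under {H} Q still reaches {B} ∋ B.
size 2: {H,M}; under {H,M} Q still reaches {B} ∋ B.
Q↔B cannot be blocked by any observed set — no back-door set.
No mediator lies on a directed Q→…→B path.
Neither criterion identifies P(B|do(Q)) in this graph.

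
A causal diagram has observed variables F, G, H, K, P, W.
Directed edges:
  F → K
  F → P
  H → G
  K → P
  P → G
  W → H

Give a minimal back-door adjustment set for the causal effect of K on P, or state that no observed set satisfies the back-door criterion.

desc(K)\{K}={G,P}; candidates ⊆ {F,H,W}.
size 0: {}; under {} K still reaches {F,G,P} ∋ P.
{F}: K⊥P given {F} in G with K→· removed — back-door holds.

K→P: minimal back-door set {F}.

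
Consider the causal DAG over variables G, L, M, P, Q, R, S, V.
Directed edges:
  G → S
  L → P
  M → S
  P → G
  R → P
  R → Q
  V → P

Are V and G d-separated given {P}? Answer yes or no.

Yes — V ⊥ G | {P}.

Bayes-Ball from V | {P} reaches {L,Q,R}.
G ∉ reach(V|{P}) ⇒ V ⊥ G | {P}.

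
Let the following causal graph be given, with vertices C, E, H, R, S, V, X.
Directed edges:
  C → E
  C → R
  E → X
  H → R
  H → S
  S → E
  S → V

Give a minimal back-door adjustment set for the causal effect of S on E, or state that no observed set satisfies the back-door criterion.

desc(S)\{S}={E,V,X}; candidates ⊆ {C,H,R}.
∅: S⊥E given ∅ in G with S→· removed — back-door holds.

S→E: minimal back-door set ∅.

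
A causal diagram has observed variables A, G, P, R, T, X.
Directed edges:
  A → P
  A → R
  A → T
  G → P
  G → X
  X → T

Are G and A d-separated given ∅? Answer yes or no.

Bayes-Ball from G | ∅ reaches {P,T,X}.
A ∉ reach(G|∅) ⇒ G ⊥ A | ∅.

Yes — G ⊥ A | ∅.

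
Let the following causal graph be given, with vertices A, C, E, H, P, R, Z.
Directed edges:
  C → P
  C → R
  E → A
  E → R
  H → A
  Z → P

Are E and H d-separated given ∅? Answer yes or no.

Yes — E ⊥ H | ∅.

Bayes-Ball from E | ∅ reaches {A,R}.
H ∉ reach(E|∅) ⇒ E ⊥ H | ∅.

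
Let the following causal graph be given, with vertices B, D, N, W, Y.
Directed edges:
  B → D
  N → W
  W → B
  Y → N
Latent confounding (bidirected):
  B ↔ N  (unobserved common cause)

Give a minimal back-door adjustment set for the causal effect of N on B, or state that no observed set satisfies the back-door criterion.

N→B: no observed back-door set.

desc(N)\{N}={B,D,W}; candidates ⊆ {Y}.
N↔B: latent back-door arc(s) into N.
size 0: {}; under {} N still reaches {B,D,Y} ∋ B.
size 1: {Y}; under {Y} N still reaches {B,D} ∋ B.
N↔B cannot be blocked by any observed set — no back-door set.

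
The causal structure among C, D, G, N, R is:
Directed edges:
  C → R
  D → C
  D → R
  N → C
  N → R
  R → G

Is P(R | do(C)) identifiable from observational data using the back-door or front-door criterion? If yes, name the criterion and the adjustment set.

P(R|do(C)): backdoor, adjust for {D, N}.

desc(C)\{C}={G,R}; candidates ⊆ {D,N}.
size 0: {}; under {} C still reaches {D,G,N,R} ∋ R.
size 1: {D}, {N}; under {D} C still reaches {G,N,R} ∋ R.
{D,N}: C⊥R given {D,N} in G with C→· removed — back-door holds.
P(R|do(C)) = Σ_{D,N} P(R|C,D,N)·P(D,N).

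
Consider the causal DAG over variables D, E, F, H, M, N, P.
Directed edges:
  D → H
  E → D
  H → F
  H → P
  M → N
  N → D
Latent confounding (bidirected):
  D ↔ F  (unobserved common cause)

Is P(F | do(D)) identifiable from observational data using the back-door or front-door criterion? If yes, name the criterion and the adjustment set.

P(F|do(D)): frontdoor, adjust for {H}.

desc(D)\{D}={F,H,P}; candidates ⊆ {E,M,N}.
D↔F: latent back-door arc(s) into D.
size 0: {}; under {} D still reaches {E,F,M,N} ∋ F.
size 1: {E}, {M}, {N}; under {E} D still reaches {F,M,N} ∋ F.
size 2: {E,M}, {E,N}, {M,N}; under {E,M} D still reaches {F,N} ∋ F.
D↔F cannot be blocked by any observed set — no back-door set.
{H}: (i) intercepts every directed D→F path; (ii) no back-door D→{H}; (iii) {D} blocks every back-door {H}→F. Front-door holds.
P(F|do(D)) = Σ_{H} P(H|D) Σ_{D'} P(F|H,D')P(D').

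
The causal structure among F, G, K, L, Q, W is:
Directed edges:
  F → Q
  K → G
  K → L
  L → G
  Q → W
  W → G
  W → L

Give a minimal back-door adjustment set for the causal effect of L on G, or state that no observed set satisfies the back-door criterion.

L→G: minimal back-door set {K, W}.

desc(L)\{L}={G}; candidates ⊆ {F,K,Q,W}.
size 0: {}; under {} L still reaches {F,G,K,Q,W} ∋ G.
size 1: {F}, {K}, {Q} …(+1); under {F} L still reaches {G,K,Q,W} ∋ G.
{K,W}: L⊥G given {K,W} in G with L→· removed — back-door holds.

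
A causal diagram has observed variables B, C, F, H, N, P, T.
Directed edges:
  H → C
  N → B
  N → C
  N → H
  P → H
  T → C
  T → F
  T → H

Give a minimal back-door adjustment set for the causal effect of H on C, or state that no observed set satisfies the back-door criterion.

desc(H)\{H}={C}; candidates ⊆ {B,F,N,P,T}.
size 0: {}; under {} H still reaches {B,C,F,N,P,T} ∋ C.
size 1: {B}, {F}, {N} …(+2); under {B} H still reaches {C,F,N,P,T} ∋ C.
{N,T}: H⊥C given {N,T} in G with H→· removed — back-door holds.

H→C: minimal back-door set {N, T}.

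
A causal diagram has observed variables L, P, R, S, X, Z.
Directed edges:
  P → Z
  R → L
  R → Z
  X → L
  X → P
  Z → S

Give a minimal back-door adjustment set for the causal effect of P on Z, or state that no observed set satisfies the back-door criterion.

P→Z: minimal back-door set ∅.

desc(P)\{P}={S,Z}; candidates ⊆ {L,R,X}.
∅: P⊥Z given ∅ in G with P→· removed — back-door holds.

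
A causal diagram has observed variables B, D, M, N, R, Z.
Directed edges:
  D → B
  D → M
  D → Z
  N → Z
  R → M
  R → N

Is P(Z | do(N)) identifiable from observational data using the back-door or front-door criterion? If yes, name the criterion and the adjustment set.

desc(N)\{N}={Z}; candidates ⊆ {B,D,M,R}.
∅: N⊥Z given ∅ in G with N→· removed — back-door holds.
P(Z|do(N)) = P(Z|N) — no adjustment needed.

P(Z|do(N)): backdoor, adjust for ∅.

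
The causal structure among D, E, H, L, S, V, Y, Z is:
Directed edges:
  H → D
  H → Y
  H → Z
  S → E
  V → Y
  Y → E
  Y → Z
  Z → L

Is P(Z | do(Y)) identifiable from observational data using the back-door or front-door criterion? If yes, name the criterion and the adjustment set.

desc(Y)\{Y}={E,L,Z}; candidates ⊆ {D,H,S,V}.
size 0: {}; under {} Y still reaches {D,H,L,V,Z} ∋ Z.
{H}: Y⊥Z given {H} in G with Y→· removed — back-door holds.
P(Z|do(Y)) = Σ_{H} P(Z|Y,H)·P(H).

P(Z|do(Y)): backdoor, adjust for {H}.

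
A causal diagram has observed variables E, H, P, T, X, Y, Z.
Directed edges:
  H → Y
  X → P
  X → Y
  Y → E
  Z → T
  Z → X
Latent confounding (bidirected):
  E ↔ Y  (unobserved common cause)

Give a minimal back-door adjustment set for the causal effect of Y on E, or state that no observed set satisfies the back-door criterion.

desc(Y)\{Y}={E}; candidates ⊆ {H,P,T,X,Z}.
Y↔E: latent back-door arc(s) into Y.
size 0: {}; under {} Y still reaches {E,H,P,T,X,Z} ∋ E.
size 1: {H}, {P}, {T} …(+2); under {H} Y still reaches {E,P,T,X,Z} ∋ E.
size 2: {H,P}, {H,T}, {H,X} …(+7); under {H,P} Y still reaches {E,T,X,Z} ∋ E.
Y↔E cannot be blocked by any observed set — no back-door set.

Y→E: no observed back-door set.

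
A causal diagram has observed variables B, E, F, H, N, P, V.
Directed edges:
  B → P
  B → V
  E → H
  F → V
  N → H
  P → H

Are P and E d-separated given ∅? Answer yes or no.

Yes — P ⊥ E | ∅.

Bayes-Ball from P | ∅ reaches {B,H,V}.
E ∉ reach(P|∅) ⇒ P ⊥ E | ∅.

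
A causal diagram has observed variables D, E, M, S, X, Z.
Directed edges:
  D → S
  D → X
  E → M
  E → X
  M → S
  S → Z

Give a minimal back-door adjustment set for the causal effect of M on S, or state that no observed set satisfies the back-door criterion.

M→S: minimal back-door set ∅.

desc(M)\{M}={S,Z}; candidates ⊆ {D,E,X}.
∅: M⊥S given ∅ in G with M→· removed — back-door holds.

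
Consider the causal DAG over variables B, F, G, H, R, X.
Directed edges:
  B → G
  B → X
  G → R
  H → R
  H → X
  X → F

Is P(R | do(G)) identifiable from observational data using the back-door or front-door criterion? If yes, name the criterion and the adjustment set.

desc(G)\{G}={R}; candidates ⊆ {B,F,H,X}.
∅: G⊥R given ∅ in G with G→· removed — back-door holds.
P(R|do(G)) = P(R|G) — no adjustment needed.

P(R|do(G)): backdoor, adjust for ∅.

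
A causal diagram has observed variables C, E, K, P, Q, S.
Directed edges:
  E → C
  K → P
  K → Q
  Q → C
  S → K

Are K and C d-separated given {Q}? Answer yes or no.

Bayes-Ball from K | {Q} reaches {P,S}.
C ∉ reach(K|{Q}) ⇒ K ⊥ C | {Q}.

Yes — K ⊥ C | {Q}.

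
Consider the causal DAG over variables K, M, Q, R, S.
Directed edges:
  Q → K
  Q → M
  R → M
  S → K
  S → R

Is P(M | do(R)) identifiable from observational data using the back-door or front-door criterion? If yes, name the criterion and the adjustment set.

desc(R)\{R}={M}; candidates ⊆ {K,Q,S}.
∅: R⊥M given ∅ in G with R→· removed — back-door holds.
P(M|do(R)) = P(M|R) — no adjustment needed.

P(M|do(R)): backdoor, adjust for ∅.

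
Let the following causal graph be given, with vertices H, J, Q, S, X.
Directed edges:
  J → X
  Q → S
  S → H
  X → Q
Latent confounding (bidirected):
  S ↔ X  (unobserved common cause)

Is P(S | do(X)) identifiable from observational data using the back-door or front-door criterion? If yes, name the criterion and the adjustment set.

desc(X)\{X}={H,Q,S}; candidates ⊆ {J}.
X↔S: latent back-door arc(s) into X.
size 0: {}; under {} X still reaches {H,J,S} ∋ S.
size 1: {J}; under {J} X still reaches {H,S} ∋ S.
X↔S cannot be blocked by any observed set — no back-door set.
{Q}: (i) intercepts every directed X→S path; (ii) no back-door X→{Q}; (iii) {X} blocks every back-door {Q}→S. Front-door holds.
P(S|do(X)) = Σ_{Q} P(Q|X) Σ_{X'} P(S|Q,X')P(X').

P(S|do(X)): frontdoor, adjust for {Q}.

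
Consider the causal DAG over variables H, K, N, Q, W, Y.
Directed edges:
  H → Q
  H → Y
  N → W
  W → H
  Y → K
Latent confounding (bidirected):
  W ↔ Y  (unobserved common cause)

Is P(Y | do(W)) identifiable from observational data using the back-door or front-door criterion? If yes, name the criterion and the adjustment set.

P(Y|do(W)): frontdoor, adjust for {H}.

desc(W)\{W}={H,K,Q,Y}; candidates ⊆ {N}.
W↔Y: latent back-door arc(s) into W.
size 0: {}; under {} W still reaches {K,N,Y} ∋ Y.
size 1: {N}; under {N} W still reaches {K,Y} ∋ Y.
W↔Y cannot be blocked by any observed set — no back-door set.
{H}: (i) intercepts every directed W→Y path; (ii) no back-door W→{H}; (iii) {W} blocks every back-door {H}→Y. Front-door holds.
P(Y|do(W)) = Σ_{H} P(H|W) Σ_{W'} P(Y|H,W')P(W').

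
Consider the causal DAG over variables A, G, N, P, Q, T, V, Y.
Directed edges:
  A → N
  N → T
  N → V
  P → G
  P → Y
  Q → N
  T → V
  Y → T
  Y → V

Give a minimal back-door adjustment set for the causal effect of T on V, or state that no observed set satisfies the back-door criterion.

desc(T)\{T}={V}; candidates ⊆ {A,G,N,P,Q,Y}.
size 0: {}; under {} T still reaches {A,G,N,P,Q,V,Y} ∋ V.
size 1: {A}, {G}, {N} …(+3); under {A} T still reaches {G,N,P,Q,V,Y} ∋ V.
{N,Y}: T⊥V given {N,Y} in G with T→· removed — back-door holds.

T→V: minimal back-door set {N, Y}.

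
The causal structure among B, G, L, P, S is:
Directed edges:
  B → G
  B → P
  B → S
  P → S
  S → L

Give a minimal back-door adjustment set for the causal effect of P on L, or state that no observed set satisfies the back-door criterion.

P→L: minimal back-door set {B}.

desc(P)\{P}={L,S}; candidates ⊆ {B,G}.
size 0: {}; under {} P still reaches {B,G,L,S} ∋ L.
{B}: P⊥L given {B} in G with P→· removed — back-door holds.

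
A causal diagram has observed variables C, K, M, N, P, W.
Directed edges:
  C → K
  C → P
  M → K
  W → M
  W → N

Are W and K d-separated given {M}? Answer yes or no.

Yes — W ⊥ K | {M}.

Bayes-Ball from W | {M} reaches {N}.
K ∉ reach(W|{M}) ⇒ W ⊥ K | {M}.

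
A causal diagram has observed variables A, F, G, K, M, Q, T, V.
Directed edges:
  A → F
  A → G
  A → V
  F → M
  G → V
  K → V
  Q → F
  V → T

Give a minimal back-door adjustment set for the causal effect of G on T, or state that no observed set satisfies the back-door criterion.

G→T: minimal back-door set {A}.

desc(G)\{G}={T,V}; candidates ⊆ {A,F,K,M,Q}.
size 0: {}; under {} G still reaches {A,F,M,T,V} ∋ T.
{A}: G⊥T given {A} in G with G→· removed — back-door holds.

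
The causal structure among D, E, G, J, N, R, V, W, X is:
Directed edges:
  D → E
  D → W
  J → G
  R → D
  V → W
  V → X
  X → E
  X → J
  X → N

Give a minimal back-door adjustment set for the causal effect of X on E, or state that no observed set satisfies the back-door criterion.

desc(X)\{X}={E,G,J,N}; candidates ⊆ {D,R,V,W}.
∅: X⊥E given ∅ in G with X→· removed — back-door holds.

X→E: minimal back-door set ∅.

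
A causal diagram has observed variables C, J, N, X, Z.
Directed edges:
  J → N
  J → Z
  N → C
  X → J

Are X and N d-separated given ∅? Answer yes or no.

Bayes-Ball from X | ∅ reaches {C,J,N,Z}.
N ∈ reach(X|∅) ⇒ X ⊥̸ N | ∅.

No — X and N are d-connected given ∅.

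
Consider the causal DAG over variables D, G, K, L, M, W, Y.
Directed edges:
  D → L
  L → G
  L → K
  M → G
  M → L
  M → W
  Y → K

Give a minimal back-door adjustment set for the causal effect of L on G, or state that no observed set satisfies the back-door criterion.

L→G: minimal back-door set {M}.

desc(L)\{L}={G,K}; candidates ⊆ {D,M,W,Y}.
size 0: {}; under {} L still reaches {D,G,M,W} ∋ G.
{M}: L⊥G given {M} in G with L→· removed — back-door holds.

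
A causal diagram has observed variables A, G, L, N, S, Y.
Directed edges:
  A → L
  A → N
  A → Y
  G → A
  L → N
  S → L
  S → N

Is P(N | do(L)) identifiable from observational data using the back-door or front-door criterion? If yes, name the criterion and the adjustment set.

desc(L)\{L}={N}; candidates ⊆ {A,G,S,Y}.
size 0: {}; under {} L still reaches {A,G,N,S,Y} ∋ N.
size 1: {A}, {G}, {S} …(+1); under {A} L still reaches {N,S} ∋ N.
{A,S}: L⊥N given {A,S} in G with L→· removed — back-door holds.
P(N|do(L)) = Σ_{A,S} P(N|L,A,S)·P(A,S).

P(N|do(L)): backdoor, adjust for {A, S}.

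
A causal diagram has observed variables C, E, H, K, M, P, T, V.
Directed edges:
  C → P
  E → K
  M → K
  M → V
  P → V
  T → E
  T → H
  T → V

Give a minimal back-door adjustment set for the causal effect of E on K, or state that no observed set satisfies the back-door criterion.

desc(E)\{E}={K}; candidates ⊆ {C,H,M,P,T,V}.
∅: E⊥K given ∅ in G with E→· removed — back-door holds.

E→K: minimal back-door set ∅.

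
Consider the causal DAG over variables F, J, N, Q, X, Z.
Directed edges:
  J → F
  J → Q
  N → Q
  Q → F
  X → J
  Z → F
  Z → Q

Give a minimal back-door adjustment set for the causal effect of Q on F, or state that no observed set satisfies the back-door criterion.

desc(Q)\{Q}={F}; candidates ⊆ {J,N,X,Z}.
size 0: {}; under {} Q still reaches {F,J,N,X,Z} ∋ F.
size 1: {J}, {N}, {X} …(+1); under {J} Q still reaches {F,N,Z} ∋ F.
{J,Z}: Q⊥F given {J,Z} in G with Q→· removed — back-door holds.

Q→F: minimal back-door set {J, Z}.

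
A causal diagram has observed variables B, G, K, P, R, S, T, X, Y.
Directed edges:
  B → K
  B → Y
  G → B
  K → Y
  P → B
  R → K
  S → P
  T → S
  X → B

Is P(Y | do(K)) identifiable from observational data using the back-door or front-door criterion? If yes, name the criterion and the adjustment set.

P(Y|do(K)): backdoor, adjust for {B}.

desc(K)\{K}={Y}; candidates ⊆ {B,G,P,R,S,T,X}.
size 0: {}; under {} K still reaches {B,G,P,R,S,T,X,Y} ∋ Y.
{B}: K⊥Y given {B} in G with K→· removed — back-door holds.
P(Y|do(K)) = Σ_{B} P(Y|K,B)·P(B).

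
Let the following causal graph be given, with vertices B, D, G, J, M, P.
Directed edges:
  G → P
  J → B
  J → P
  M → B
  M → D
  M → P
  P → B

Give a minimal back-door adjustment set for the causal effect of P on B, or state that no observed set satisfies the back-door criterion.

P→B: minimal back-door set {J, M}.

desc(P)\{P}={B}; candidates ⊆ {D,G,J,M}.
size 0: {}; under {} P still reaches {B,D,G,J,M} ∋ B.
size 1: {D}, {G}, {J} …(+1); under {D} P still reaches {B,G,J,M} ∋ B.
{J,M}: P⊥B given {J,M} in G with P→· removed — back-door holds.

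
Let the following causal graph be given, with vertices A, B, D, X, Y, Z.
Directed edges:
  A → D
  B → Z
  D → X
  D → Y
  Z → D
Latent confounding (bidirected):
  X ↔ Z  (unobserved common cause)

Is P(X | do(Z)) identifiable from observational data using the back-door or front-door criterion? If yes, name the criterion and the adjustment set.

P(X|do(Z)): frontdoor, adjust for {D}.

desc(Z)\{Z}={D,X,Y}; candidates ⊆ {A,B}.
Z↔X: latent back-door arc(s) into Z.
size 0: {}; under {} Z still reaches {B,X} ∋ X.
size 1: {A}, {B}; under {A} Z still reaches {B,X} ∋ X.
size 2: {A,B}; under {A,B} Z still reaches {X} ∋ X.
Z↔X cannot be blocked by any observed set — no back-door set.
{D}: (i) intercepts every directed Z→X path; (ii) no back-door Z→{D}; (iii) {Z} blocks every back-door {D}→X. Front-door holds.
P(X|do(Z)) = Σ_{D} P(D|Z) Σ_{Z'} P(X|D,Z')P(Z').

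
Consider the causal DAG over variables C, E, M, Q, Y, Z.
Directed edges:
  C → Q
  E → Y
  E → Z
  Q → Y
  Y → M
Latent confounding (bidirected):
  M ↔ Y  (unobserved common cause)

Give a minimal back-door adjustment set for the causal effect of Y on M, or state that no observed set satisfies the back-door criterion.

Y→M: no observed back-door set.

desc(Y)\{Y}={M}; candidates ⊆ {C,E,Q,Z}.
Y↔M: latent back-door arc(s) into Y.
size 0: {}; under {} Y still reaches {C,E,M,Q,Z} ∋ M.
size 1: {C}, {E}, {Q} …(+1); under {C} Y still reaches {E,M,Q,Z} ∋ M.
size 2: {C,E}, {C,Q}, {C,Z} …(+3); under {C,E} Y still reaches {M,Q} ∋ M.
Y↔M cannot be blocked by any observed set — no back-door set.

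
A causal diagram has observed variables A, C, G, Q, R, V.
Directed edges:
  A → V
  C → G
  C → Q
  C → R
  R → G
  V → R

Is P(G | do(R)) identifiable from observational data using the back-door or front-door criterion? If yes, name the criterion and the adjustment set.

desc(R)\{R}={G}; candidates ⊆ {A,C,Q,V}.
size 0: {}; under {} R still reaches {A,C,G,Q,V} ∋ G.
{C}: R⊥G given {C} in G with R→· removed — back-door holds.
P(G|do(R)) = Σ_{C} P(G|R,C)·P(C).

P(G|do(R)): backdoor, adjust for {C}.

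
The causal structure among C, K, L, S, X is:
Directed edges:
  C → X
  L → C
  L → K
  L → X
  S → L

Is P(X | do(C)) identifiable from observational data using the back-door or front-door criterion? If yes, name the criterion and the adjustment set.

desc(C)\{C}={X}; candidates ⊆ {K,L,S}.
size 0: {}; under {} C still reaches {K,L,S,X} ∋ X.
{L}: C⊥X given {L} in G with C→· removed — back-door holds.
P(X|do(C)) = Σ_{L} P(X|C,L)·P(L).

P(X|do(C)): backdoor, adjust for {L}.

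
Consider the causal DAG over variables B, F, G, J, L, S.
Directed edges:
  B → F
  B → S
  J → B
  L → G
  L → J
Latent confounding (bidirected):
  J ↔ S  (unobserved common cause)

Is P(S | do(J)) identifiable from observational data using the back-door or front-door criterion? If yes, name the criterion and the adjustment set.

desc(J)\{J}={B,F,S}; candidates ⊆ {G,L}.
J↔S: latent back-door arc(s) into J.
size 0: {}; under {} J still reaches {G,L,S} ∋ S.
size 1: {G}, {L}; under {G} J still reaches {L,S} ∋ S.
size 2: {G,L}; under {G,L} J still reaches {S} ∋ S.
J↔S cannot be blocked by any observed set — no back-door set.
{B}: (i) intercepts every directed J→S path; (ii) no back-door J→{B}; (iii) {J} blocks every back-door {B}→S. Front-door holds.
P(S|do(J)) = Σ_{B} P(B|J) Σ_{J'} P(S|B,J')P(J').

P(S|do(J)): frontdoor, adjust for {B}.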